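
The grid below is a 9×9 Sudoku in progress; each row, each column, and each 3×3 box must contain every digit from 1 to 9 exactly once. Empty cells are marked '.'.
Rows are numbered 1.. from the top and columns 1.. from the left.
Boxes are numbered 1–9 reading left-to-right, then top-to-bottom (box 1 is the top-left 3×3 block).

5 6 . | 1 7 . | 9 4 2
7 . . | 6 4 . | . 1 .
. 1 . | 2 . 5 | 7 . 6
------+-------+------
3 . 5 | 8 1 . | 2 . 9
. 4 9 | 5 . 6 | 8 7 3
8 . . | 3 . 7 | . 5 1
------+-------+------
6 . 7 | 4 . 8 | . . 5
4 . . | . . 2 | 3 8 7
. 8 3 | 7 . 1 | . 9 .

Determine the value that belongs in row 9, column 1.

Row 9 already contains {1, 3, 7, 8, 9}.
Column 1 already contains {3, 4, 5, 6, 7, 8}.
Its 3×3 block (box 7) already contains {3, 4, 6, 7, 8}.
The only value from 1–9 not eliminated is 2, so row 9, column 1 = 2.

2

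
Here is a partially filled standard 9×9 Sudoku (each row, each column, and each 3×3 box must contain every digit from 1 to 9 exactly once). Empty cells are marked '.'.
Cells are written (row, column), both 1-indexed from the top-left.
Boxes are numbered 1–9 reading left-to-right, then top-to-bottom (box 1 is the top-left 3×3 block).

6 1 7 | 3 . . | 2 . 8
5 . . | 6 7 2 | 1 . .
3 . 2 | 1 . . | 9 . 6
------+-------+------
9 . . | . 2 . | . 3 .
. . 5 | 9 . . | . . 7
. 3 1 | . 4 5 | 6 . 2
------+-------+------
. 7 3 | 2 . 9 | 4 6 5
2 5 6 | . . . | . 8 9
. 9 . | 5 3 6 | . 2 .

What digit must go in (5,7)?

8

Row 5 already contains {5, 7, 9}.
Column 7 already contains {1, 2, 4, 6, 9}.
Its 3×3 block (box 6) already contains {2, 3, 6, 7}.
The only value from 1–9 not eliminated is 8, so (5,7) = 8.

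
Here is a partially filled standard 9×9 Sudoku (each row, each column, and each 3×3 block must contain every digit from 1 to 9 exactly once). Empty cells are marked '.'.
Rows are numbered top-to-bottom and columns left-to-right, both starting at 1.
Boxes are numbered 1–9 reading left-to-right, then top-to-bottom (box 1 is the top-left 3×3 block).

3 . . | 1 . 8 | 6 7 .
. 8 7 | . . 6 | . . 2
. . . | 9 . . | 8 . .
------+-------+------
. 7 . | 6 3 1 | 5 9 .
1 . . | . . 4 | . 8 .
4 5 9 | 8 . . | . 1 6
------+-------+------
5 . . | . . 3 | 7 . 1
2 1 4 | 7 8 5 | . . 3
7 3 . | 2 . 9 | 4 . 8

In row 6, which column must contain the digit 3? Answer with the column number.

7

Consider where 3 can go in row 6.
r6c5 is out (column 5 already has a 3).
r6c6 is out (column 6 already has a 3).
So the only cell in row 6 that can hold 3 is r6c7.
That is column 7.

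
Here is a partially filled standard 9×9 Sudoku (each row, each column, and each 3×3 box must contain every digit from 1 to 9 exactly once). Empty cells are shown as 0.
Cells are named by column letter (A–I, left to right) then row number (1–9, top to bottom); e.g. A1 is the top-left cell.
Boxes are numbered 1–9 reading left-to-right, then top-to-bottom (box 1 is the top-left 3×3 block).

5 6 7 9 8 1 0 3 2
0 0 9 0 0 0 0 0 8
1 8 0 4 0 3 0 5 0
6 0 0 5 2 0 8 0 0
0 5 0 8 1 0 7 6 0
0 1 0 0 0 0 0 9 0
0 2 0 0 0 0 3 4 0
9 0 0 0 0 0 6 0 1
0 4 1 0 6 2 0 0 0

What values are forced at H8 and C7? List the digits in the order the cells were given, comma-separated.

For H8:
  Consider where 2 can go in box 9.
  I7 is out (row 7 already has a 2).
  G9 is out (row 9 already has a 2).
  H9 is out (row 9 already has a 2).
  I9 is out (row 9 already has a 2).
  So the only cell in box 9 that can hold 2 is H8.
  So H8 = 2.
For C7:
  Consider where 6 can go in row 7.
  A7 is out (column A already has a 6).
  D7 is out (box 8 already has a 6).
  E7 is out (column E already has a 6).
  F7 is out (box 8 already has a 6).
  I7 is out (box 9 already has a 6).
  So the only cell in row 7 that can hold 6 is C7.
  So C7 = 6.

2,6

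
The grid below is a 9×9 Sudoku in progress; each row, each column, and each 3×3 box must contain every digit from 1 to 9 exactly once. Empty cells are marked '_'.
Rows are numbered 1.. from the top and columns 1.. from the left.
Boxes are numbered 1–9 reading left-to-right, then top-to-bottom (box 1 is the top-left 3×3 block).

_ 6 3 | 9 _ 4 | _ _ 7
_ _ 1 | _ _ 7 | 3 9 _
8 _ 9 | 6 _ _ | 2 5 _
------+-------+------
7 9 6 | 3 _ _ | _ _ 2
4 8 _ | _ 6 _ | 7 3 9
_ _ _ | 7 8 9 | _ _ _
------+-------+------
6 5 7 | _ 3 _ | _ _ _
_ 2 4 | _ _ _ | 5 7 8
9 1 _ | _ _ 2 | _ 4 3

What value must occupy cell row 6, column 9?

5

Cell row 6, column 9 itself could take any of {1, 4, 5, 6} by direct elimination.
Consider where 5 can go in box 6.
row 4, column 7 is out (column 7 already has a 5).
row 4, column 8 is out (column 8 already has a 5).
row 6, column 7 is out (column 7 already has a 5).
row 6, column 8 is out (column 8 already has a 5).
So the only cell in box 6 that can hold 5 is row 6, column 9.
Therefore row 6, column 9 = 5.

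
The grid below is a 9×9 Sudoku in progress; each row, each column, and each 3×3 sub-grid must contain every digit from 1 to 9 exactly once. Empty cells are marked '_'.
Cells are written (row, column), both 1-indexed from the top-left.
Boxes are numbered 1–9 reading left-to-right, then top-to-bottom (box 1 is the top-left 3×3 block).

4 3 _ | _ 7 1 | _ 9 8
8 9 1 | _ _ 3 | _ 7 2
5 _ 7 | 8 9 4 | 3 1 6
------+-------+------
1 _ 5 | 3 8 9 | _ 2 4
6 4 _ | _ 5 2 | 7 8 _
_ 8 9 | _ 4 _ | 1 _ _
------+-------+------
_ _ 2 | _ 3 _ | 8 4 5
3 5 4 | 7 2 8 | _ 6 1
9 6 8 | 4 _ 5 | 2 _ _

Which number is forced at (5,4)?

Row 5 already contains {2, 4, 5, 6, 7, 8}.
Column 4 already contains {3, 4, 7, 8}.
Its 3×3 block (box 5) already contains {2, 3, 4, 5, 8, 9}.
The only value from 1–9 not eliminated is 1, so (5,4) = 1.

1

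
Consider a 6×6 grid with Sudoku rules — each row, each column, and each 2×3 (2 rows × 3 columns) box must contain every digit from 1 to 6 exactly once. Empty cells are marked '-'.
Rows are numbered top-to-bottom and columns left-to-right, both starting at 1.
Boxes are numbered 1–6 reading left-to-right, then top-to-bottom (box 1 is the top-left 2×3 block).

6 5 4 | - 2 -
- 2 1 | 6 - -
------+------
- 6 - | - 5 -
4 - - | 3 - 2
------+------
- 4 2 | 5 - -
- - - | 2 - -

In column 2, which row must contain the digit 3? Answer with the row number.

Consider where 3 can go in column 2.
R4C2 is out (row 4 already has a 3).
So the only cell in column 2 that can hold 3 is R6C2.
That is row 6.

6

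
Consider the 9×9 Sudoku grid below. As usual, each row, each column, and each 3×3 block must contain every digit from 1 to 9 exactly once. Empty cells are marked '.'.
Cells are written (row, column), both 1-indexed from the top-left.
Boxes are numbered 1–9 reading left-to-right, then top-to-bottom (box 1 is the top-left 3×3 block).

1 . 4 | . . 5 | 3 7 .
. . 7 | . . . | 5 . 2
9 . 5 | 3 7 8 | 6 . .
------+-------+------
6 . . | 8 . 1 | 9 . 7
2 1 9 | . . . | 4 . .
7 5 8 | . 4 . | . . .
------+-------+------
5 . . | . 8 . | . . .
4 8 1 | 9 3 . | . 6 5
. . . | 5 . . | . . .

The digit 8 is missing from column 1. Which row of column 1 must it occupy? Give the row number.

2

Consider where 8 can go in column 1.
(9,1) is out (box 7 already has a 8).
So the only cell in column 1 that can hold 8 is (2,1).
That is row 2.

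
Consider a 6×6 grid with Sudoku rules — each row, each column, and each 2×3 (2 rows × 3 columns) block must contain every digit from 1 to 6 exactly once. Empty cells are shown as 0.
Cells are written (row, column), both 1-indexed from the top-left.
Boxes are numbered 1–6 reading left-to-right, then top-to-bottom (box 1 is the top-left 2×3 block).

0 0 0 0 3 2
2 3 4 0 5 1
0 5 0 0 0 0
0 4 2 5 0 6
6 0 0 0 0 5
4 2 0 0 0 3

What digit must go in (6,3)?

Cell (6,3) itself could take any of {1, 5} by direct elimination.
Consider where 5 can go in row 6.
(6,4) is out (column 4 already has a 5).
(6,5) is out (column 5 already has a 5).
So the only cell in row 6 that can hold 5 is (6,3).
Therefore (6,3) = 5.

5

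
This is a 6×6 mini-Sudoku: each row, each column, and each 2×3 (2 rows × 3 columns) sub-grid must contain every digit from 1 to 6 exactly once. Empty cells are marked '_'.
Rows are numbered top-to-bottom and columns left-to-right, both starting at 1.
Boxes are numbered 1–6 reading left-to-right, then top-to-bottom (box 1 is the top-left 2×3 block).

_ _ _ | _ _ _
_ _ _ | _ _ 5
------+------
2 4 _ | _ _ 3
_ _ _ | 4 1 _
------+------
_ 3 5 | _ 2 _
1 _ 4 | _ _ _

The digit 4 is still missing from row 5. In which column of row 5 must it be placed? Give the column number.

6

Consider where 4 can go in row 5.
R5C1 is out (box 5 already has a 4).
R5C4 is out (column 4 already has a 4).
So the only cell in row 5 that can hold 4 is R5C6.
That is column 6.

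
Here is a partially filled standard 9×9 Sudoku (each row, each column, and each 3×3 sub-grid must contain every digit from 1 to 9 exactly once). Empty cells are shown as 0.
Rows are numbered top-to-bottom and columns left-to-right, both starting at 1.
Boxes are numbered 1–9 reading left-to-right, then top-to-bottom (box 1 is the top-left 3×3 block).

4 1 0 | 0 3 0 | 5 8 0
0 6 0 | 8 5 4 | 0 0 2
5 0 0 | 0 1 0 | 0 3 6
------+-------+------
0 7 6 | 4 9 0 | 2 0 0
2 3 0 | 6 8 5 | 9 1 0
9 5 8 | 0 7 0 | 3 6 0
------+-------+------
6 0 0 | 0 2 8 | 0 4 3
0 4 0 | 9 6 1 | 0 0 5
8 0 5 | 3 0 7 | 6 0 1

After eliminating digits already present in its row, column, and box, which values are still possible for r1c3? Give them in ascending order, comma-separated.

2,7,9

Row 1 already contains {1, 3, 4, 5, 8}.
Column 3 already contains {5, 6, 8}.
Its 3×3 block (box 1) already contains {1, 4, 5, 6}.
Removing those from 1–9 leaves {2, 7, 9} as the candidates for r1c3.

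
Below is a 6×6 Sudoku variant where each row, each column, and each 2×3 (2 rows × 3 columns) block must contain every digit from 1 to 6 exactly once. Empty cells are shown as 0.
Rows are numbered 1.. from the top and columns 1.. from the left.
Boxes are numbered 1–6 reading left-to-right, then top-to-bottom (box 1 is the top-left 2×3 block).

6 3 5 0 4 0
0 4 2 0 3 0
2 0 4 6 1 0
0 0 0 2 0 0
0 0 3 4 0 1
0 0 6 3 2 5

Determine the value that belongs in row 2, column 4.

Cell row 2, column 4 itself could take any of {1, 5} by direct elimination.
Consider where 5 can go in box 2.
row 1, column 4 is out (row 1 already has a 5).
row 1, column 6 is out (row 1 already has a 5).
row 2, column 6 is out (column 6 already has a 5).
So the only cell in box 2 that can hold 5 is row 2, column 4.
Therefore row 2, column 4 = 5.

5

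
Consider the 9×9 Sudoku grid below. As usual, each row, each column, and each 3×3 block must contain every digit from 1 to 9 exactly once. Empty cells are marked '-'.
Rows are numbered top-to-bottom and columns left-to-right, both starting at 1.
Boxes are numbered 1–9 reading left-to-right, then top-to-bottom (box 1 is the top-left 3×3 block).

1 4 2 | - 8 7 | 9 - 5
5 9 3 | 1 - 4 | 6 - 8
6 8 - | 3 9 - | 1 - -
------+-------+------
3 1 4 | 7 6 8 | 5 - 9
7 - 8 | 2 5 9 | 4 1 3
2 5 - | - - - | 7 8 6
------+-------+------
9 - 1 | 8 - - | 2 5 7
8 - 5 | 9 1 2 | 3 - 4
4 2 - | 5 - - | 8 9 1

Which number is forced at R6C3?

Row 6 already contains {2, 5, 6, 7, 8}.
Column 3 already contains {1, 2, 3, 4, 5, 8}.
Its 3×3 block (box 4) already contains {1, 2, 3, 4, 5, 7, 8}.
The only value from 1–9 not eliminated is 9, so R6C3 = 9.

9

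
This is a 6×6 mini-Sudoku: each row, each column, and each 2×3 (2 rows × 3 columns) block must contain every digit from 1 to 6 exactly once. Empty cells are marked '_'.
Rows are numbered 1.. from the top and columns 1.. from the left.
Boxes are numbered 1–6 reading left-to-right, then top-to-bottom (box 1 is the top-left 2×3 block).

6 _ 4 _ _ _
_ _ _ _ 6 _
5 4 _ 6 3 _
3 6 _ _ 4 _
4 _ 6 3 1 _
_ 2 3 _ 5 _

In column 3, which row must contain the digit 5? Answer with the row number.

2

Consider where 5 can go in column 3.
row 3, column 3 is out (row 3 already has a 5).
row 4, column 3 is out (box 3 already has a 5).
So the only cell in column 3 that can hold 5 is row 2, column 3.
That is row 2.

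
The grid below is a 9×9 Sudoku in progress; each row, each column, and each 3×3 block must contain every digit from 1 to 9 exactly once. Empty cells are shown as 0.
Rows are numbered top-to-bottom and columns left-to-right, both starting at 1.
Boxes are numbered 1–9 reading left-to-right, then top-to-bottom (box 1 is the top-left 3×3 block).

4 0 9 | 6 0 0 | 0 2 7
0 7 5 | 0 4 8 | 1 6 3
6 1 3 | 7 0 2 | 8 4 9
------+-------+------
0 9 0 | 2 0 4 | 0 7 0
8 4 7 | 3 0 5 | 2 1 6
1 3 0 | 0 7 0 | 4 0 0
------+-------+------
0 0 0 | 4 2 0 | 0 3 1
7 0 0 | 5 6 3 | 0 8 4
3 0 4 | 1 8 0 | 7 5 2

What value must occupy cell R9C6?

Row 9 already contains {1, 2, 3, 4, 5, 7, 8}.
Column 6 already contains {2, 3, 4, 5, 8}.
Its 3×3 block (box 8) already contains {1, 2, 3, 4, 5, 6, 8}.
The only value from 1–9 not eliminated is 9, so R9C6 = 9.

9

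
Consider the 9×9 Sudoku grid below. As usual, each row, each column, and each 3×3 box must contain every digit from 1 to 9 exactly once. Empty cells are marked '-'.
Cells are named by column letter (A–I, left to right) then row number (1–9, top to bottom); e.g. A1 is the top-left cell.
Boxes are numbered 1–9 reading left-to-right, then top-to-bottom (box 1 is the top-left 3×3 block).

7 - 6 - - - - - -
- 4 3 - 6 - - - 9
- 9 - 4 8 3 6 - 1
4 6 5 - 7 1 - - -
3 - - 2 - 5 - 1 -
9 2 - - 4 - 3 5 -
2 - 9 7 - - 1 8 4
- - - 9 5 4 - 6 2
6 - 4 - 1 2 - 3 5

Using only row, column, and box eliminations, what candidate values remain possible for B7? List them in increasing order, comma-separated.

3,5

Row 7 already contains {1, 2, 4, 7, 8, 9}.
Column B already contains {2, 4, 6, 9}.
Its 3×3 block (box 7) already contains {2, 4, 6, 9}.
Removing those from 1–9 leaves {3, 5} as the candidates for B7.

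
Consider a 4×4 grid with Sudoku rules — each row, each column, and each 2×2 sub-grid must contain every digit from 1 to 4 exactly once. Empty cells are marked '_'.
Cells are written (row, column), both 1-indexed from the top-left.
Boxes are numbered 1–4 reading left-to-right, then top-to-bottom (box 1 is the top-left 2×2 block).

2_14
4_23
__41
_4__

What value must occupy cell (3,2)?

2

Cell (3,2) itself could take any of {2, 3} by direct elimination.
Consider where 2 can go in row 3.
(3,1) is out (column 1 already has a 2).
So the only cell in row 3 that can hold 2 is (3,2).
Therefore (3,2) = 2.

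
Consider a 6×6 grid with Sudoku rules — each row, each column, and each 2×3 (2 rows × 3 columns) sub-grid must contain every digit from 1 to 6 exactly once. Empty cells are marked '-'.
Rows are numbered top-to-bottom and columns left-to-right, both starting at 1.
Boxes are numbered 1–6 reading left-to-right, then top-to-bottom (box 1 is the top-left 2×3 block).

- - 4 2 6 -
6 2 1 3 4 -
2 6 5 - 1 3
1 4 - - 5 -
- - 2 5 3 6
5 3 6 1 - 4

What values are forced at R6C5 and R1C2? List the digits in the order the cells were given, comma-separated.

2,5

For R6C5:
  Row 6 already contains {1, 3, 4, 5, 6}.
  Column 5 already contains {1, 3, 4, 5, 6}.
  Its 2×3 block (box 6) already contains {1, 3, 4, 5, 6}.
  The only value from 1–6 not eliminated is 2, so R6C5 = 2.
For R1C2:
  Row 1 already contains {2, 4, 6}.
  Column 2 already contains {2, 3, 4, 6}.
  Its 2×3 block (box 1) already contains {1, 2, 4, 6}.
  The only value from 1–6 not eliminated is 5, so R1C2 = 5.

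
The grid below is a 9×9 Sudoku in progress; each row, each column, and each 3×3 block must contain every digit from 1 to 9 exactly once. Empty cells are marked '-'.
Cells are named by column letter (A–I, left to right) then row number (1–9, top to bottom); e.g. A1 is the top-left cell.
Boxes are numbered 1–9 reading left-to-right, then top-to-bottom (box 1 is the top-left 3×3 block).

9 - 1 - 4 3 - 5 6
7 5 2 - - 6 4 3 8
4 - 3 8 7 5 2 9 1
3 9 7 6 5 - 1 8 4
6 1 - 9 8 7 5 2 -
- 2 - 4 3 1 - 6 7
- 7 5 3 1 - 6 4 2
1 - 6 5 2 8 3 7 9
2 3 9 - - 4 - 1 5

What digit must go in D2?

Row 2 already contains {2, 3, 4, 5, 6, 7, 8}.
Column D already contains {3, 4, 5, 6, 8, 9}.
Its 3×3 block (box 2) already contains {3, 4, 5, 6, 7, 8}.
The only value from 1–9 not eliminated is 1, so D2 = 1.

1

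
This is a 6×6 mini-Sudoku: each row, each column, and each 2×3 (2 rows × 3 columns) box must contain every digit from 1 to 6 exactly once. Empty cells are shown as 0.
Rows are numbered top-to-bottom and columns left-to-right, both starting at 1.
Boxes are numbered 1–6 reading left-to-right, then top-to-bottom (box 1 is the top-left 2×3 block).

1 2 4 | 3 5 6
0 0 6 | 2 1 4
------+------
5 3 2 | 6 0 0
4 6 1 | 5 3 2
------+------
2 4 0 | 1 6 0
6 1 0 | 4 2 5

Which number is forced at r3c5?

Row 3 already contains {2, 3, 5, 6}.
Column 5 already contains {1, 2, 3, 5, 6}.
Its 2×3 block (box 4) already contains {2, 3, 5, 6}.
The only value from 1–6 not eliminated is 4, so r3c5 = 4.

4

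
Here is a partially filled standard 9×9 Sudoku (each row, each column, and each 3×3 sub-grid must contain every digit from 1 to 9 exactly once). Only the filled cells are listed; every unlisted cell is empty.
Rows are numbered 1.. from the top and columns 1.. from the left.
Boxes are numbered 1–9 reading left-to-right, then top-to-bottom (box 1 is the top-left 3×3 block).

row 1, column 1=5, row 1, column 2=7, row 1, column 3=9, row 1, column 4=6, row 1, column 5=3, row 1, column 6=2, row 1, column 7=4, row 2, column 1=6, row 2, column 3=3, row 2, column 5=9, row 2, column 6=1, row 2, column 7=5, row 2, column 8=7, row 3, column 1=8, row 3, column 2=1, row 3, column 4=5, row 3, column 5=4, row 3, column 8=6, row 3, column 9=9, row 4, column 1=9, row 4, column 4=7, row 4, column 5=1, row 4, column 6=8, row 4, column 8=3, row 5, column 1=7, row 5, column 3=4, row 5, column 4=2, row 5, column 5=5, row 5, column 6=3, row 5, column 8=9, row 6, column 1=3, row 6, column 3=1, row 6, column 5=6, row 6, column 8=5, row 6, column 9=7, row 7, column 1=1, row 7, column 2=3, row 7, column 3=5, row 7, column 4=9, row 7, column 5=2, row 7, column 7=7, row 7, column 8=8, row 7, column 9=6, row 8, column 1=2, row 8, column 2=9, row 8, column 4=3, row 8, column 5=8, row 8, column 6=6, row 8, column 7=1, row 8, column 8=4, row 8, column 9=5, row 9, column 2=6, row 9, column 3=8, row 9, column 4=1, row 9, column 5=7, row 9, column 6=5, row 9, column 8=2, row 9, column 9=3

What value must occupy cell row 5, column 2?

Row 5 already contains {2, 3, 4, 5, 7, 9}.
Column 2 already contains {1, 3, 6, 7, 9}.
Its 3×3 block (box 4) already contains {1, 3, 4, 7, 9}.
The only value from 1–9 not eliminated is 8, so row 5, column 2 = 8.

8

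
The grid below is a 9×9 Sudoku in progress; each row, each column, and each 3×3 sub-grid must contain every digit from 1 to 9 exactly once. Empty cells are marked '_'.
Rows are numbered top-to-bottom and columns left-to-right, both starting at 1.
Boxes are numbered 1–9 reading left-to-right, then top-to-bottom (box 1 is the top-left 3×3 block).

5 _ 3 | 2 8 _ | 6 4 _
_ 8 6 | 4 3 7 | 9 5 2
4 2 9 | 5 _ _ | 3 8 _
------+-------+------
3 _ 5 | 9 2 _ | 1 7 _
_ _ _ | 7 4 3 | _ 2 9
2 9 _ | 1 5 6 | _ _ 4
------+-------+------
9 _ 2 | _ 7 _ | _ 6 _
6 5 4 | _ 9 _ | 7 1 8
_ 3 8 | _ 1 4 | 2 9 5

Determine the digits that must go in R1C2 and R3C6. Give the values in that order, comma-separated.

For R1C2:
  Consider where 7 can go in column 2.
  R4C2 is out (row 4 already has a 7).
  R5C2 is out (row 5 already has a 7).
  R7C2 is out (row 7 already has a 7).
  So the only cell in column 2 that can hold 7 is R1C2.
  So R1C2 = 7.
For R3C6:
  Row 3 already contains {2, 3, 4, 5, 8, 9}.
  Column 6 already contains {3, 4, 6, 7}.
  Its 3×3 block (box 2) already contains {2, 3, 4, 5, 7, 8}.
  The only value from 1–9 not eliminated is 1, so R3C6 = 1.

7,1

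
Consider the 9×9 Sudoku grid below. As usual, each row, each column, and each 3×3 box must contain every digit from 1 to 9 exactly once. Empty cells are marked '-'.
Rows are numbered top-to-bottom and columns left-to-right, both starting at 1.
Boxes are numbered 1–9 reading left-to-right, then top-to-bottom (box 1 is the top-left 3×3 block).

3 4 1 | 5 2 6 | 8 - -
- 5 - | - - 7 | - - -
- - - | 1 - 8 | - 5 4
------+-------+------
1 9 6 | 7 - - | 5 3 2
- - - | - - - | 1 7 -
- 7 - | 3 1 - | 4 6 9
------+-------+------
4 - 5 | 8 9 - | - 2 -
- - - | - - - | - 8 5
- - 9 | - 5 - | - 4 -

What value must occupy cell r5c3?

Cell r5c3 itself could take any of {2, 3, 4, 8} by direct elimination.
Consider where 4 can go in column 3.
r2c3 is out (box 1 already has a 4).
r3c3 is out (row 3 already has a 4).
r6c3 is out (row 6 already has a 4).
r8c3 is out (box 7 already has a 4).
So the only cell in column 3 that can hold 4 is r5c3.
Therefore r5c3 = 4.

4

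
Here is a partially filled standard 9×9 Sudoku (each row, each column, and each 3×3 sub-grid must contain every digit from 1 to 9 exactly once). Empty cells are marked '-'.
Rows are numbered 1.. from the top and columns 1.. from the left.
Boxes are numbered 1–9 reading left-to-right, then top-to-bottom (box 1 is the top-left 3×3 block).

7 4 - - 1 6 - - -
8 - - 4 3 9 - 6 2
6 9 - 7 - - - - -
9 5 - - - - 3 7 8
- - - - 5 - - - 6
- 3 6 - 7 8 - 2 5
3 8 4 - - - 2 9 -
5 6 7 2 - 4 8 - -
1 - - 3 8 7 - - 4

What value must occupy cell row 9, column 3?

9

Cell row 9, column 3 itself could take any of {2, 9} by direct elimination.
Consider where 9 can go in row 9.
row 9, column 2 is out (column 2 already has a 9).
row 9, column 7 is out (box 9 already has a 9).
row 9, column 8 is out (column 8 already has a 9).
So the only cell in row 9 that can hold 9 is row 9, column 3.
Therefore row 9, column 3 = 9.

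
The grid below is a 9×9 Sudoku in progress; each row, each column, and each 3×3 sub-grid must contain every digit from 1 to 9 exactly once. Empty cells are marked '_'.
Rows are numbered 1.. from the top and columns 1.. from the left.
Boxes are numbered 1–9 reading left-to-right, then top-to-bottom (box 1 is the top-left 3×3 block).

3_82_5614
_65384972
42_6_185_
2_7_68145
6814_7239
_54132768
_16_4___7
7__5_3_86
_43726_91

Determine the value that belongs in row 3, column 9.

Row 3 already contains {1, 2, 4, 5, 6, 8}.
Column 9 already contains {1, 2, 4, 5, 6, 7, 8, 9}.
Its 3×3 block (box 3) already contains {1, 2, 4, 5, 6, 7, 8, 9}.
The only value from 1–9 not eliminated is 3, so row 3, column 9 = 3.

3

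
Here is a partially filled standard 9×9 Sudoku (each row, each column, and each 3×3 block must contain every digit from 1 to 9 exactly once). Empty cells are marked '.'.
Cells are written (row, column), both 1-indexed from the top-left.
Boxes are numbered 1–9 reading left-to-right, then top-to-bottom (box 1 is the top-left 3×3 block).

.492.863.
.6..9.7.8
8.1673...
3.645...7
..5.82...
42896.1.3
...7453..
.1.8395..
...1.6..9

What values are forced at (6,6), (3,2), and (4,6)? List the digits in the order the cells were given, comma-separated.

For (6,6):
  Row 6 already contains {1, 2, 3, 4, 6, 8, 9}.
  Column 6 already contains {2, 3, 5, 6, 8, 9}.
  Its 3×3 block (box 5) already contains {2, 4, 5, 6, 8, 9}.
  The only value from 1–9 not eliminated is 7, so (6,6) = 7.
For (3,2):
  Row 3 already contains {1, 3, 6, 7, 8}.
  Column 2 already contains {1, 2, 4, 6}.
  Its 3×3 block (box 1) already contains {1, 4, 6, 8, 9}.
  The only value from 1–9 not eliminated is 5, so (3,2) = 5.
For (4,6):
  Row 4 already contains {3, 4, 5, 6, 7}.
  Column 6 already contains {2, 3, 5, 6, 8, 9}.
  Its 3×3 block (box 5) already contains {2, 4, 5, 6, 8, 9}.
  The only value from 1–9 not eliminated is 1, so (4,6) = 1.

7,5,1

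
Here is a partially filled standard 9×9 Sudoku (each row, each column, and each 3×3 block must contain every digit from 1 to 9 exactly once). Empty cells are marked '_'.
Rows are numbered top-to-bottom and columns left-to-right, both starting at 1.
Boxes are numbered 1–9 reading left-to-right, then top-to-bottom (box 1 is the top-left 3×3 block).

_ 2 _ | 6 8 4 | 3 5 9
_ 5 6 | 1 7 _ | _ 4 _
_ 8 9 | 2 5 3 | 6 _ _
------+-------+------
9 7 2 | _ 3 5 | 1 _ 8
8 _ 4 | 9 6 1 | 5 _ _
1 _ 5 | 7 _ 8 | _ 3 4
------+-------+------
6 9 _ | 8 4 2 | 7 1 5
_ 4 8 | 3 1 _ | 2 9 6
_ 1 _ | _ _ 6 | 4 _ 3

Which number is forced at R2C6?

Row 2 already contains {1, 4, 5, 6, 7}.
Column 6 already contains {1, 2, 3, 4, 5, 6, 8}.
Its 3×3 block (box 2) already contains {1, 2, 3, 4, 5, 6, 7, 8}.
The only value from 1–9 not eliminated is 9, so R2C6 = 9.

9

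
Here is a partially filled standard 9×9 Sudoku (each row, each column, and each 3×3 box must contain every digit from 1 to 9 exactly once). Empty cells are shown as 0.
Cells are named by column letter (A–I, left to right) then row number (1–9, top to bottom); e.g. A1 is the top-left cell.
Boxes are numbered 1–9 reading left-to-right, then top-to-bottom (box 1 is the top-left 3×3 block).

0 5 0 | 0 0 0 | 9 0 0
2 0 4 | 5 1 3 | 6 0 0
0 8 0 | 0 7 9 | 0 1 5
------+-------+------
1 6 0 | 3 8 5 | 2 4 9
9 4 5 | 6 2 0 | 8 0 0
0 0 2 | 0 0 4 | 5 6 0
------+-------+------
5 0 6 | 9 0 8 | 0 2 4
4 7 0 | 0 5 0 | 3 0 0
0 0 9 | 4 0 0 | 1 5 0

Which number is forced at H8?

Cell H8 itself could take any of {8, 9} by direct elimination.
Consider where 9 can go in column H.
H1 is out (row 1 already has a 9).
H2 is out (box 3 already has a 9).
H5 is out (row 5 already has a 9).
So the only cell in column H that can hold 9 is H8.
Therefore H8 = 9.

9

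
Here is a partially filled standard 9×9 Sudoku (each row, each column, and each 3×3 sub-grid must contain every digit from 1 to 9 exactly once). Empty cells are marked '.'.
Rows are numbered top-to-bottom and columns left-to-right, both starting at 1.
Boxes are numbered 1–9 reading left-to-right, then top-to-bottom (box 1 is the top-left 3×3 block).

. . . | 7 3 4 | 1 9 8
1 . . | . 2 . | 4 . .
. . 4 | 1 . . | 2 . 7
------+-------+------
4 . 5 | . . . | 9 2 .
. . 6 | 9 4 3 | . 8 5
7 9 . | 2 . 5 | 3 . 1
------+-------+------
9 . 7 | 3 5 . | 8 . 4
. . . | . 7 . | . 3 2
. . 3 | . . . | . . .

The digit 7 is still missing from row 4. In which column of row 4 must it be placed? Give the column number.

Consider where 7 can go in row 4.
r4c2 is out (box 4 already has a 7).
r4c4 is out (column 4 already has a 7).
r4c5 is out (column 5 already has a 7).
r4c9 is out (column 9 already has a 7).
So the only cell in row 4 that can hold 7 is r4c6.
That is column 6.

6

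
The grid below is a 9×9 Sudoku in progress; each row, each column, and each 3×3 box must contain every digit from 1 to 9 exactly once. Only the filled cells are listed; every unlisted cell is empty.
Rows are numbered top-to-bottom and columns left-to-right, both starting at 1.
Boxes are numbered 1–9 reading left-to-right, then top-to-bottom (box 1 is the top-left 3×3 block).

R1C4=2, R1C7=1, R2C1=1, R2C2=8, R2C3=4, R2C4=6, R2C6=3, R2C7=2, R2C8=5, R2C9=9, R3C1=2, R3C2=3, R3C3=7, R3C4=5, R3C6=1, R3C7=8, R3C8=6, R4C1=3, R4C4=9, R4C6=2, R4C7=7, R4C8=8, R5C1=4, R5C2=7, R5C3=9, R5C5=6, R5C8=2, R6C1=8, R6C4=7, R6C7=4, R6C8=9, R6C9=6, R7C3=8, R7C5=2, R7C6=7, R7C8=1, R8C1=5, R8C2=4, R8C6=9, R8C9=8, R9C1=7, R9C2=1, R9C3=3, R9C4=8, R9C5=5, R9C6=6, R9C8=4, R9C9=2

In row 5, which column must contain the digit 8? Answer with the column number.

Consider where 8 can go in row 5.
R5C4 is out (column 4 already has a 8).
R5C7 is out (column 7 already has a 8).
R5C9 is out (column 9 already has a 8).
So the only cell in row 5 that can hold 8 is R5C6.
That is column 6.

6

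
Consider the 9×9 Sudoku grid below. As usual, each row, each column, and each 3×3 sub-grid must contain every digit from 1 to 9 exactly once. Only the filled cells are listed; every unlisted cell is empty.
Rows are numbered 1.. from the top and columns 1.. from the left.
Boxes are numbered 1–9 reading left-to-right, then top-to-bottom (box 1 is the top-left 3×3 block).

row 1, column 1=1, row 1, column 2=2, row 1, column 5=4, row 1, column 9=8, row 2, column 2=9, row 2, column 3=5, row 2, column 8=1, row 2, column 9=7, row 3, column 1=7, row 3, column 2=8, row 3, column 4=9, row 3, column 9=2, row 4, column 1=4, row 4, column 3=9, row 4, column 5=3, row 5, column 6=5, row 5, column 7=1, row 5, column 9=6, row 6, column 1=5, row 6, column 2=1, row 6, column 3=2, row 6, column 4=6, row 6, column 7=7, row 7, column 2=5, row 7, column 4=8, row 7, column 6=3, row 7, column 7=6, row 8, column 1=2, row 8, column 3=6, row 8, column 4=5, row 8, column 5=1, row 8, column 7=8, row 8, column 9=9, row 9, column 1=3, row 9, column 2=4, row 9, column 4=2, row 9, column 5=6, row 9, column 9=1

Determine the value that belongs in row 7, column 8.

Cell row 7, column 8 itself could take any of {2, 4, 7} by direct elimination.
Consider where 2 can go in box 9.
row 7, column 9 is out (column 9 already has a 2).
row 8, column 8 is out (row 8 already has a 2).
row 9, column 7 is out (row 9 already has a 2).
row 9, column 8 is out (row 9 already has a 2).
So the only cell in box 9 that can hold 2 is row 7, column 8.
Therefore row 7, column 8 = 2.

2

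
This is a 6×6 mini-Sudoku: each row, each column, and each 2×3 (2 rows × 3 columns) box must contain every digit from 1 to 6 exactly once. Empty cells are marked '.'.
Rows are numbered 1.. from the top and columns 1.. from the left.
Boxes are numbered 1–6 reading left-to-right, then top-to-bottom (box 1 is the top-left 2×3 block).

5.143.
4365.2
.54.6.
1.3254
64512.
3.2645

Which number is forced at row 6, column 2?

1

Row 6 already contains {2, 3, 4, 5, 6}.
Column 2 already contains {3, 4, 5}.
Its 2×3 block (box 5) already contains {2, 3, 4, 5, 6}.
The only value from 1–6 not eliminated is 1, so row 6, column 2 = 1.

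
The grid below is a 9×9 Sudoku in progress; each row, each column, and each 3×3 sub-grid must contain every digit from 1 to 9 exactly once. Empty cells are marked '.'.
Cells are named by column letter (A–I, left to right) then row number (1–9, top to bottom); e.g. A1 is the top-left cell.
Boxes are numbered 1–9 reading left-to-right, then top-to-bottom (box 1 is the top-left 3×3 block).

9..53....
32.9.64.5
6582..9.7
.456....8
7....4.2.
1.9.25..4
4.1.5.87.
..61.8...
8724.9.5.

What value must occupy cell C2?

Row 2 already contains {2, 3, 4, 5, 6, 9}.
Column C already contains {1, 2, 5, 6, 8, 9}.
Its 3×3 block (box 1) already contains {2, 3, 5, 6, 8, 9}.
The only value from 1–9 not eliminated is 7, so C2 = 7.

7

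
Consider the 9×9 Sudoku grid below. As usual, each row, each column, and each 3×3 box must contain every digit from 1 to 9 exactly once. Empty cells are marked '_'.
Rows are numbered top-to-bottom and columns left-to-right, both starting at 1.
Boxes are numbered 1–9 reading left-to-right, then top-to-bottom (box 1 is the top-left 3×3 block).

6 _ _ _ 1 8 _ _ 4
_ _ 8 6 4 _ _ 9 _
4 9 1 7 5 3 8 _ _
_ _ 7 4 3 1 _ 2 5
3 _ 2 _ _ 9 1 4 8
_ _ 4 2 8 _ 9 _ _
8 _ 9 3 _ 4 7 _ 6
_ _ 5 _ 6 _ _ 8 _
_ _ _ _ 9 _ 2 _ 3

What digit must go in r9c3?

6

Row 9 already contains {2, 3, 9}.
Column 3 already contains {1, 2, 4, 5, 7, 8, 9}.
Its 3×3 block (box 7) already contains {5, 8, 9}.
The only value from 1–9 not eliminated is 6, so r9c3 = 6.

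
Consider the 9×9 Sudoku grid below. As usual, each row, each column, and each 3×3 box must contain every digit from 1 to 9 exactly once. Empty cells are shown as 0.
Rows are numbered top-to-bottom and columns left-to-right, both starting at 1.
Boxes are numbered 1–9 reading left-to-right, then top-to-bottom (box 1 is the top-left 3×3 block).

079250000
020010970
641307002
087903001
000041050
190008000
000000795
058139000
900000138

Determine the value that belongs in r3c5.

Cell r3c5 itself could take any of {8, 9} by direct elimination.
Consider where 9 can go in box 2.
r1c6 is out (row 1 already has a 9).
r2c4 is out (row 2 already has a 9).
r2c6 is out (row 2 already has a 9).
So the only cell in box 2 that can hold 9 is r3c5.
Therefore r3c5 = 9.

9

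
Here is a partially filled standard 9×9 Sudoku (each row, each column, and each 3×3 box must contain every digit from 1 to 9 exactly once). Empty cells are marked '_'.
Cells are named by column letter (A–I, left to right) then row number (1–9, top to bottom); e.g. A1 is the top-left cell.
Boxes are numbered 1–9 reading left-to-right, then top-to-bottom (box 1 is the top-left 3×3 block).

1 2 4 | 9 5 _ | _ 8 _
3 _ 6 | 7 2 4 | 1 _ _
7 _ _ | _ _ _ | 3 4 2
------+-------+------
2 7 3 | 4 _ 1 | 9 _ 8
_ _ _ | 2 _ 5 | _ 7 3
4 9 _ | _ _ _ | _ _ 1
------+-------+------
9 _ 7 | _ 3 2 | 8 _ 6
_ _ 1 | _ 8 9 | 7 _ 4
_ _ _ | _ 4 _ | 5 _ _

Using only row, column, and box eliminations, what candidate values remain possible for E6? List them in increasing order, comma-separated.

Row 6 already contains {1, 4, 9}.
Column E already contains {2, 3, 4, 5, 8}.
Its 3×3 block (box 5) already contains {1, 2, 4, 5}.
Removing those from 1–9 leaves {6, 7} as the candidates for E6.

6,7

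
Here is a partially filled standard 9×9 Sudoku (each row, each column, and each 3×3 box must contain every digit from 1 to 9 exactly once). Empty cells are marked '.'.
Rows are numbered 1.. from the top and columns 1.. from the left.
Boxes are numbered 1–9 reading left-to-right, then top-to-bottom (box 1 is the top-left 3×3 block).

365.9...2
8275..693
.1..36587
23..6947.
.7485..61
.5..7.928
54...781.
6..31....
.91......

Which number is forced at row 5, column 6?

Cell row 5, column 6 itself could take any of {2, 3} by direct elimination.
Consider where 2 can go in box 5.
row 4, column 4 is out (row 4 already has a 2).
row 6, column 4 is out (row 6 already has a 2).
row 6, column 6 is out (row 6 already has a 2).
So the only cell in box 5 that can hold 2 is row 5, column 6.
Therefore row 5, column 6 = 2.

2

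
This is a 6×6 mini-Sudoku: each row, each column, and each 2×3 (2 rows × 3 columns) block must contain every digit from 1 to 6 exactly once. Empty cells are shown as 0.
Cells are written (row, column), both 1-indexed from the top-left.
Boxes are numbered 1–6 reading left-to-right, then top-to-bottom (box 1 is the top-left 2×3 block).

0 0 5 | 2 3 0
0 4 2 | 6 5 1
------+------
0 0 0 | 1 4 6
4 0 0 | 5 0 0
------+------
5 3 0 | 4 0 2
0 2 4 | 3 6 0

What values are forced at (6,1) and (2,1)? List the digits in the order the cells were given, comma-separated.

For (6,1):
  Row 6 already contains {2, 3, 4, 6}.
  Column 1 already contains {4, 5}.
  Its 2×3 block (box 5) already contains {2, 3, 4, 5}.
  The only value from 1–6 not eliminated is 1, so (6,1) = 1.
For (2,1):
  Row 2 already contains {1, 2, 4, 5, 6}.
  Column 1 already contains {4, 5}.
  Its 2×3 block (box 1) already contains {2, 4, 5}.
  The only value from 1–6 not eliminated is 3, so (2,1) = 3.

1,3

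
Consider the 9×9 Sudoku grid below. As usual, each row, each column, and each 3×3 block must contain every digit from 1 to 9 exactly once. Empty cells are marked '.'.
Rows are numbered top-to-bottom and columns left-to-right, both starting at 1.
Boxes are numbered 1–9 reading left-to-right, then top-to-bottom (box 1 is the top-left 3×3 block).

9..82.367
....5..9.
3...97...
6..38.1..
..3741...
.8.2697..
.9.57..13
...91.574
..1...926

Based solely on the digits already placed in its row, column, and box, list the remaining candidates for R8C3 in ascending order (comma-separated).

Row 8 already contains {1, 4, 5, 7, 9}.
Column 3 already contains {1, 3}.
Its 3×3 block (box 7) already contains {1, 9}.
Removing those from 1–9 leaves {2, 6, 8} as the candidates for R8C3.

2,6,8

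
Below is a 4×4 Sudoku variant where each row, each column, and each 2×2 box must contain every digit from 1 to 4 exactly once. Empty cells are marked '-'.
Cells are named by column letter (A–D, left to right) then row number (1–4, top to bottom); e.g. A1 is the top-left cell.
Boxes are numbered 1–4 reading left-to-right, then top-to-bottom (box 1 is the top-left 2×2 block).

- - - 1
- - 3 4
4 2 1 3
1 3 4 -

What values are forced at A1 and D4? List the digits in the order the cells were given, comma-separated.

3,2

For A1:
  Consider where 3 can go in column A.
  A2 is out (row 2 already has a 3).
  So the only cell in column A that can hold 3 is A1.
  So A1 = 3.
For D4:
  Row 4 already contains {1, 3, 4}.
  Column D already contains {1, 3, 4}.
  Its 2×2 block (box 4) already contains {1, 3, 4}.
  The only value from 1–4 not eliminated is 2, so D4 = 2.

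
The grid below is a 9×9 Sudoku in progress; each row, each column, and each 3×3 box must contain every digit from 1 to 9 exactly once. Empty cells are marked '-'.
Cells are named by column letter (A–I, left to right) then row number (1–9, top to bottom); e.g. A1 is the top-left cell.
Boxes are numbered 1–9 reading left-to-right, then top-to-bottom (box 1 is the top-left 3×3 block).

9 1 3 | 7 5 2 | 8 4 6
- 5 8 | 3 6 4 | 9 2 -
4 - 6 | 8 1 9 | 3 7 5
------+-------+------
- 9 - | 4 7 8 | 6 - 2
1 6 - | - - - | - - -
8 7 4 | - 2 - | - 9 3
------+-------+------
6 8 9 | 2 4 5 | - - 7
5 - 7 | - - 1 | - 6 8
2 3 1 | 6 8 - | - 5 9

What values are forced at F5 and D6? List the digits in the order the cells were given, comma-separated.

For F5:
  Row 5 already contains {1, 6}.
  Column F already contains {1, 2, 4, 5, 8, 9}.
  Its 3×3 block (box 5) already contains {2, 4, 7, 8}.
  The only value from 1–9 not eliminated is 3, so F5 = 3.
For D6:
  Consider where 1 can go in column D.
  D5 is out (row 5 already has a 1).
  D8 is out (row 8 already has a 1).
  So the only cell in column D that can hold 1 is D6.
  So D6 = 1.

3,1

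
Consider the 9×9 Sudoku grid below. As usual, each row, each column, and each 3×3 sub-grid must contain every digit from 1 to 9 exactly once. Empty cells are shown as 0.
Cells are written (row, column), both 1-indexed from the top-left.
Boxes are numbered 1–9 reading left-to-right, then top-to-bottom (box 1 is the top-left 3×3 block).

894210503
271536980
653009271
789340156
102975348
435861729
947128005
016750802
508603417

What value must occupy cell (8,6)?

Row 8 already contains {1, 2, 5, 6, 7, 8}.
Column 6 already contains {1, 3, 5, 6, 8, 9}.
Its 3×3 block (box 8) already contains {1, 2, 3, 5, 6, 7, 8}.
The only value from 1–9 not eliminated is 4, so (8,6) = 4.

4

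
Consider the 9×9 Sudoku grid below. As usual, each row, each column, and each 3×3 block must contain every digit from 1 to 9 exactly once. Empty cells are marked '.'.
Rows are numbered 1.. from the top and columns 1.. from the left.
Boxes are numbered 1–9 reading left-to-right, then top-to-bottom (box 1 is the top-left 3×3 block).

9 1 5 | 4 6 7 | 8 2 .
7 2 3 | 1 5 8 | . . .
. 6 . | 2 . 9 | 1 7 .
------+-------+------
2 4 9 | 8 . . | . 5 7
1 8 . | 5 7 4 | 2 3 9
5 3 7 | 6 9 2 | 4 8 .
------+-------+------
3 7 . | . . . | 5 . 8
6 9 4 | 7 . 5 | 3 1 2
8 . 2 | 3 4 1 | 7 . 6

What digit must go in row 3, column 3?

Row 3 already contains {1, 2, 6, 7, 9}.
Column 3 already contains {2, 3, 4, 5, 7, 9}.
Its 3×3 block (box 1) already contains {1, 2, 3, 5, 6, 7, 9}.
The only value from 1–9 not eliminated is 8, so row 3, column 3 = 8.

8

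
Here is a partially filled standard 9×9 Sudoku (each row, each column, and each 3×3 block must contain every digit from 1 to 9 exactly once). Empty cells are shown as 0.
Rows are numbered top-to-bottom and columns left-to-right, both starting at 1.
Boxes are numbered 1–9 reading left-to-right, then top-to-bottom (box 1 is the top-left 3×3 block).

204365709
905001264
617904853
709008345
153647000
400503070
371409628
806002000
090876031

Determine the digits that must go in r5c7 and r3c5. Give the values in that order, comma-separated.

9,2

For r5c7:
  Row 5 already contains {1, 3, 4, 5, 6, 7}.
  Column 7 already contains {2, 3, 6, 7, 8}.
  Its 3×3 block (box 6) already contains {3, 4, 5, 7}.
  The only value from 1–9 not eliminated is 9, so r5c7 = 9.
For r3c5:
  Row 3 already contains {1, 3, 4, 5, 6, 7, 8, 9}.
  Column 5 already contains {4, 6, 7}.
  Its 3×3 block (box 2) already contains {1, 3, 4, 5, 6, 9}.
  The only value from 1–9 not eliminated is 2, so r3c5 = 2.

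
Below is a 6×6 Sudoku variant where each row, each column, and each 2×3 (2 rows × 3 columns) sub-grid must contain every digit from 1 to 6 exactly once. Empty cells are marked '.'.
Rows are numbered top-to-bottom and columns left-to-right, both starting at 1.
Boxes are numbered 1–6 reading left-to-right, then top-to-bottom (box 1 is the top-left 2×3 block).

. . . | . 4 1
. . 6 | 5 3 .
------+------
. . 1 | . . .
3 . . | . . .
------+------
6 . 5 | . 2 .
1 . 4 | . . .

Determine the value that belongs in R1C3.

3

Cell R1C3 itself could take any of {2, 3} by direct elimination.
Consider where 3 can go in column 3.
R4C3 is out (row 4 already has a 3).
So the only cell in column 3 that can hold 3 is R1C3.
Therefore R1C3 = 3.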